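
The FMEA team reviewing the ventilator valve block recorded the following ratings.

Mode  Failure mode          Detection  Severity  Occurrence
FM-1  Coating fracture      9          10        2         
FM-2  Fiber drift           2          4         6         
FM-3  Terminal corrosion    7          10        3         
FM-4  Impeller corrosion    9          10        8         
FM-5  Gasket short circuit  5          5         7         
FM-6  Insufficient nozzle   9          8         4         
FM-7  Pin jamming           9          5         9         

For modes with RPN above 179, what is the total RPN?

1803

RPN = Severity × Occurrence × Detection:
  FM-1: 10 × 2 × 9 = 180
  FM-2: 4 × 6 × 2 = 48
  FM-3: 10 × 3 × 7 = 210
  FM-4: 10 × 8 × 9 = 720
  FM-5: 5 × 7 × 5 = 175
  FM-6: 8 × 4 × 9 = 288
  FM-7: 5 × 9 × 9 = 405
RPN > 179: FM-1 (180), FM-3 (210), FM-4 (720), FM-6 (288), FM-7 (405).
Sum: 180 + 210 + 720 + 288 + 405 = 1803.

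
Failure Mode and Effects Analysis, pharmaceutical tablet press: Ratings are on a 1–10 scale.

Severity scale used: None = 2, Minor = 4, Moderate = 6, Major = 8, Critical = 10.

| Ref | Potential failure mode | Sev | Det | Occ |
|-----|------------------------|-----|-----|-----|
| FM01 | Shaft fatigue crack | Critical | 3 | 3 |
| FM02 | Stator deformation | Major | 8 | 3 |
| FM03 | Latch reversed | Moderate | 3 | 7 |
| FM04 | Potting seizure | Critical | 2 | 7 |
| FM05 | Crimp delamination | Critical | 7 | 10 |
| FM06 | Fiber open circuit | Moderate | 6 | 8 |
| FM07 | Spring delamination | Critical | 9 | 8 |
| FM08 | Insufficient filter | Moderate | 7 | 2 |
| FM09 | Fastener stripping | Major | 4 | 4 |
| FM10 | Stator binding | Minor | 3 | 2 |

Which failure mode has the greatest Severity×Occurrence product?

FM05

Criticality = Severity × Occurrence:
  FM01: 10 × 3 = 30
  FM02: 8 × 3 = 24
  FM03: 6 × 7 = 42
  FM04: 10 × 7 = 70
  FM05: 10 × 10 = 100
  FM06: 6 × 8 = 48
  FM07: 10 × 8 = 80
  FM08: 6 × 2 = 12
  FM09: 8 × 4 = 32
  FM10: 4 × 2 = 8
Highest criticality is 100 → FM05.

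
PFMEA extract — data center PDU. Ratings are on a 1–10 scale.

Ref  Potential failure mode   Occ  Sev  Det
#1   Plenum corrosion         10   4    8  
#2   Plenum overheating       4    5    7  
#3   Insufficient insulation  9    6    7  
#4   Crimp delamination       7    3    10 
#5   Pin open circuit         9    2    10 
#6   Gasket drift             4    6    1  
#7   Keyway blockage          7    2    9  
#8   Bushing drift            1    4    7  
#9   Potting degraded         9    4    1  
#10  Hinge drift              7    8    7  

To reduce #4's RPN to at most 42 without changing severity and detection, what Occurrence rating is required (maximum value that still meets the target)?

1

#4: S=3, O=7, D=10 → current RPN = 210.
Fixed product = 30. Need 30 × O ≤ 42, so O ≤ 42/30 = 1.40.
Maximum integer Occurrence rating = 1 (gives RPN 30; O=2 would give 60 > 42).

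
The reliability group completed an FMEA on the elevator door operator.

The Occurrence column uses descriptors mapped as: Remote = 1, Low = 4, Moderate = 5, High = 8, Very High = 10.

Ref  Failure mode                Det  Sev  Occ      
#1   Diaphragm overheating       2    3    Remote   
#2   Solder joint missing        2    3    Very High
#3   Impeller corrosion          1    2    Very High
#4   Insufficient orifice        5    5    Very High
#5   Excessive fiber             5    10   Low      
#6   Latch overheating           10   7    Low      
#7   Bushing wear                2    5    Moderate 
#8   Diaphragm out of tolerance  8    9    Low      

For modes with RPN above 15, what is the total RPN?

RPN = Severity × Occurrence × Detection:
  #1: 3 × 1 × 2 = 6
  #2: 3 × 10 × 2 = 60
  #3: 2 × 10 × 1 = 20
  #4: 5 × 10 × 5 = 250
  #5: 10 × 4 × 5 = 200
  #6: 7 × 4 × 10 = 280
  #7: 5 × 5 × 2 = 50
  #8: 9 × 4 × 8 = 288
RPN > 15: #2 (60), #3 (20), #4 (250), #5 (200), #6 (280), #7 (50), #8 (288).
Sum: 60 + 20 + 250 + 200 + 280 + 50 + 288 = 1148.

1148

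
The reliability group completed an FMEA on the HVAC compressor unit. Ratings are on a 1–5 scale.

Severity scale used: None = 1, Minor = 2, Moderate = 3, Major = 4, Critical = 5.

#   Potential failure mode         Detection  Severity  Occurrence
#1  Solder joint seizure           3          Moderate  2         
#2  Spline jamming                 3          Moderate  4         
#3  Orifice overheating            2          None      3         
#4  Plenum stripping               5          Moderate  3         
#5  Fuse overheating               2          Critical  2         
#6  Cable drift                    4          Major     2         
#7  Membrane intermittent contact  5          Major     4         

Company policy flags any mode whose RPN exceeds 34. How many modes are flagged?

RPN = Severity × Occurrence × Detection:
  #1: 3 × 2 × 3 = 18
  #2: 3 × 4 × 3 = 36
  #3: 1 × 3 × 2 = 6
  #4: 3 × 3 × 5 = 45
  #5: 5 × 2 × 2 = 20
  #6: 4 × 2 × 4 = 32
  #7: 4 × 4 × 5 = 80
Modes with RPN > 34: #2 (36), #4 (45), #7 (80) → 3.

3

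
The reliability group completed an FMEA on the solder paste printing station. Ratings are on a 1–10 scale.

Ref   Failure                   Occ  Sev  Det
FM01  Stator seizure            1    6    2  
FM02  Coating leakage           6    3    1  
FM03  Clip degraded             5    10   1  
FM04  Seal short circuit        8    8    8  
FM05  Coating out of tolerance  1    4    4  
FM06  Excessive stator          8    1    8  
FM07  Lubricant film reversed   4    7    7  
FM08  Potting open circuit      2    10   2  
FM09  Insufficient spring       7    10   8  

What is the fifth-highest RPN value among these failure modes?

50

RPN = Severity × Occurrence × Detection:
  FM01: 6 × 1 × 2 = 12
  FM02: 3 × 6 × 1 = 18
  FM03: 10 × 5 × 1 = 50
  FM04: 8 × 8 × 8 = 512
  FM05: 4 × 1 × 4 = 16
  FM06: 1 × 8 × 8 = 64
  FM07: 7 × 4 × 7 = 196
  FM08: 10 × 2 × 2 = 40
  FM09: 10 × 7 × 8 = 560
Sorted descending: 560, 512, 196, 64, 50, 40, 18, 16, 12.
The fifth-highest RPN is 50 (FM03).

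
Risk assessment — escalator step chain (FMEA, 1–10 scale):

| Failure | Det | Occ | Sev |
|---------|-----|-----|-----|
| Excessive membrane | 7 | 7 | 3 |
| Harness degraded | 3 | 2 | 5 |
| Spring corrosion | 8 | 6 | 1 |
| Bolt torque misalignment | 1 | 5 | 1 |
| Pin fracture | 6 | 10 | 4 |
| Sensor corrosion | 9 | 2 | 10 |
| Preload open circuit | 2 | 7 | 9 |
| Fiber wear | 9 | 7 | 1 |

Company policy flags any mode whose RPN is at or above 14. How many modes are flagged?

7

RPN = Severity × Occurrence × Detection:
  Excessive membrane: 3 × 7 × 7 = 147
  Harness degraded: 5 × 2 × 3 = 30
  Spring corrosion: 1 × 6 × 8 = 48
  Bolt torque misalignment: 1 × 5 × 1 = 5
  Pin fracture: 4 × 10 × 6 = 240
  Sensor corrosion: 10 × 2 × 9 = 180
  Preload open circuit: 9 × 7 × 2 = 126
  Fiber wear: 1 × 7 × 9 = 63
Modes with RPN ≥ 14: Excessive membrane (147), Harness degraded (30), Spring corrosion (48), Pin fracture (240), Sensor corrosion (180), Preload open circuit (126), Fiber wear (63) → 7.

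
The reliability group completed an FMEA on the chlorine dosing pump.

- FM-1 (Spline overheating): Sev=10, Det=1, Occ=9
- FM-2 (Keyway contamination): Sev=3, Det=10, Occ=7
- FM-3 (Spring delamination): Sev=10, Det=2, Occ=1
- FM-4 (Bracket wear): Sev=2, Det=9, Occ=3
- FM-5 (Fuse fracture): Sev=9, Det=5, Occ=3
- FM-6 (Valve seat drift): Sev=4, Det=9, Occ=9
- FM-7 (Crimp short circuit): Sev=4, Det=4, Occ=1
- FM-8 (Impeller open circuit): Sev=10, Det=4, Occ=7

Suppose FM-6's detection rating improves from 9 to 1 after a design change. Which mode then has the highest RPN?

FM-8

RPN = Severity × Occurrence × Detection:
  FM-1: 10 × 9 × 1 = 90
  FM-2: 3 × 7 × 10 = 210
  FM-3: 10 × 1 × 2 = 20
  FM-4: 2 × 3 × 9 = 54
  FM-5: 9 × 3 × 5 = 135
  FM-6: 4 × 9 × 9 = 324
  FM-7: 4 × 1 × 4 = 16
  FM-8: 10 × 7 × 4 = 280
After action: FM-6 → 4 × 9 × 1 = 36.
Revised RPNs: FM-8=280, FM-2=210, FM-5=135, FM-1=90, FM-4=54, FM-6=36, FM-3=20, FM-7=16.
Highest is now FM-8 (280).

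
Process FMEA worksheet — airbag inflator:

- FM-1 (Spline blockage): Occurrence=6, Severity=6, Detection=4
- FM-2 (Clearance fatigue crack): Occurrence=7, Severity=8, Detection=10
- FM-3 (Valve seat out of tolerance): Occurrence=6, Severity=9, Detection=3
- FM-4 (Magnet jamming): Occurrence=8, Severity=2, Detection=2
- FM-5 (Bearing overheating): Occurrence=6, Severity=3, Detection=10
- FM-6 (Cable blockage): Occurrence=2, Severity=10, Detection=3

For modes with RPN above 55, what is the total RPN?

1106

RPN = Severity × Occurrence × Detection:
  FM-1: 6 × 6 × 4 = 144
  FM-2: 8 × 7 × 10 = 560
  FM-3: 9 × 6 × 3 = 162
  FM-4: 2 × 8 × 2 = 32
  FM-5: 3 × 6 × 10 = 180
  FM-6: 10 × 2 × 3 = 60
RPN > 55: FM-1 (144), FM-2 (560), FM-3 (162), FM-5 (180), FM-6 (60).
Sum: 144 + 560 + 162 + 180 + 60 = 1106.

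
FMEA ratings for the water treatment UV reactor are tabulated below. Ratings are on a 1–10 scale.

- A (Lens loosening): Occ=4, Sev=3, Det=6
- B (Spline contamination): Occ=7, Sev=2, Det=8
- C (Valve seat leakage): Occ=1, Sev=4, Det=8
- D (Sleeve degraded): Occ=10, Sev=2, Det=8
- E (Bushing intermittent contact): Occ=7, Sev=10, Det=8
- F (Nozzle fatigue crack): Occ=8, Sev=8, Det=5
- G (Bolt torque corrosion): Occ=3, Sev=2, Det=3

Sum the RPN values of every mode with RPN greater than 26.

1256

RPN = Severity × Occurrence × Detection:
  A: 3 × 4 × 6 = 72
  B: 2 × 7 × 8 = 112
  C: 4 × 1 × 8 = 32
  D: 2 × 10 × 8 = 160
  E: 10 × 7 × 8 = 560
  F: 8 × 8 × 5 = 320
  G: 2 × 3 × 3 = 18
RPN > 26: A (72), B (112), C (32), D (160), E (560), F (320).
Sum: 72 + 112 + 32 + 160 + 560 + 320 = 1256.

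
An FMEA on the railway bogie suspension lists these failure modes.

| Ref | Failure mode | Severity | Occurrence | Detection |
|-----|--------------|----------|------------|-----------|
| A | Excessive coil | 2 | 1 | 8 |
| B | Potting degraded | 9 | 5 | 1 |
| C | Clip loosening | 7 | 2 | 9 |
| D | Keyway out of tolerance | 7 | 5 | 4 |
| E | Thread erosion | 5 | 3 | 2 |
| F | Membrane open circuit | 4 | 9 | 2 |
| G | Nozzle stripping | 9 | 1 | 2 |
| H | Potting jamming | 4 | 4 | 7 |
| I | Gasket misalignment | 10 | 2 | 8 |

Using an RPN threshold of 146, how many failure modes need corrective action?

RPN = Severity × Occurrence × Detection:
  A: 2 × 1 × 8 = 16
  B: 9 × 5 × 1 = 45
  C: 7 × 2 × 9 = 126
  D: 7 × 5 × 4 = 140
  E: 5 × 3 × 2 = 30
  F: 4 × 9 × 2 = 72
  G: 9 × 1 × 2 = 18
  H: 4 × 4 × 7 = 112
  I: 10 × 2 × 8 = 160
Modes with RPN ≥ 146: I (160) → 1.

1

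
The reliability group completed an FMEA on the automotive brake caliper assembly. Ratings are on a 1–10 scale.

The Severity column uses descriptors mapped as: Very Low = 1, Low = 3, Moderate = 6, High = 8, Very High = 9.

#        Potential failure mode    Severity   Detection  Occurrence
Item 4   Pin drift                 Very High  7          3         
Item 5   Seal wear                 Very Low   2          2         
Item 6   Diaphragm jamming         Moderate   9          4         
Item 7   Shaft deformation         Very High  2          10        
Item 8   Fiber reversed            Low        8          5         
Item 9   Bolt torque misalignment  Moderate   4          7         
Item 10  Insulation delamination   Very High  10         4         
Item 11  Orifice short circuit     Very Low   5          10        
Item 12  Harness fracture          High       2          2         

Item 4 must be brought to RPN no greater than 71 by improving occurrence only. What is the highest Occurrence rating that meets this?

1

Item 4: S=9, O=3, D=7 → current RPN = 189.
Fixed product = 63. Need 63 × O ≤ 71, so O ≤ 71/63 = 1.13.
Maximum integer Occurrence rating = 1 (gives RPN 63; O=2 would give 126 > 71).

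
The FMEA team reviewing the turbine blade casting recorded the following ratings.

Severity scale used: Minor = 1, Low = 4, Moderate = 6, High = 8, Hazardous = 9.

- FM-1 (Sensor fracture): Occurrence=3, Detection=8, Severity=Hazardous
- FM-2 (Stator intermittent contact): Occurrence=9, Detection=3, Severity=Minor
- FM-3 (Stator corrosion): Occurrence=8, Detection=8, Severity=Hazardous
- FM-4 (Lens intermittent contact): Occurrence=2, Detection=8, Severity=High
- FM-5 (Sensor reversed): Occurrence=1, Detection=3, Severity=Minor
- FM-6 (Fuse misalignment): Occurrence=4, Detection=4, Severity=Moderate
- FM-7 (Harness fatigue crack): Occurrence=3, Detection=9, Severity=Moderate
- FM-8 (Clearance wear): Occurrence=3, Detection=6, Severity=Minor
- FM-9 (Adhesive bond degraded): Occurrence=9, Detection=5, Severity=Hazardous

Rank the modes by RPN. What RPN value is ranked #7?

27

RPN = Severity × Occurrence × Detection:
  FM-1: 9 × 3 × 8 = 216
  FM-2: 1 × 9 × 3 = 27
  FM-3: 9 × 8 × 8 = 576
  FM-4: 8 × 2 × 8 = 128
  FM-5: 1 × 1 × 3 = 3
  FM-6: 6 × 4 × 4 = 96
  FM-7: 6 × 3 × 9 = 162
  FM-8: 1 × 3 × 6 = 18
  FM-9: 9 × 9 × 5 = 405
Sorted descending: 576, 405, 216, 162, 128, 96, 27, 18, 3.
The seventh-highest RPN is 27 (FM-2).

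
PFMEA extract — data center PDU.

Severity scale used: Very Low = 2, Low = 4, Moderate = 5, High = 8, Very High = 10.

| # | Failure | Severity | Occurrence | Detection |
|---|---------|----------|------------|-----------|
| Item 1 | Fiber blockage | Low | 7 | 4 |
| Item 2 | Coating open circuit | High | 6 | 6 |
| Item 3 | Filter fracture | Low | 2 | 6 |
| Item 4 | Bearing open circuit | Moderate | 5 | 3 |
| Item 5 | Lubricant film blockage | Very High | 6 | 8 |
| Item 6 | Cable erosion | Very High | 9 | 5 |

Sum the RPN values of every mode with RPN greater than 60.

RPN = Severity × Occurrence × Detection:
  Item 1: 4 × 7 × 4 = 112
  Item 2: 8 × 6 × 6 = 288
  Item 3: 4 × 2 × 6 = 48
  Item 4: 5 × 5 × 3 = 75
  Item 5: 10 × 6 × 8 = 480
  Item 6: 10 × 9 × 5 = 450
RPN > 60: Item 1 (112), Item 2 (288), Item 4 (75), Item 5 (480), Item 6 (450).
Sum: 112 + 288 + 75 + 480 + 450 = 1405.

1405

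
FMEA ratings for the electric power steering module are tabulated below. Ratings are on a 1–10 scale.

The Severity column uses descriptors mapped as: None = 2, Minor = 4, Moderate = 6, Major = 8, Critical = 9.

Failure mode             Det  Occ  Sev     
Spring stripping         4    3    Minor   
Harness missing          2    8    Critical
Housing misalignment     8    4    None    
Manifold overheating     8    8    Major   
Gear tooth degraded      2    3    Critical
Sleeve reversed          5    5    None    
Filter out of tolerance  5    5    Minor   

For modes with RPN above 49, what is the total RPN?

924

RPN = Severity × Occurrence × Detection:
  Spring stripping: 4 × 3 × 4 = 48
  Harness missing: 9 × 8 × 2 = 144
  Housing misalignment: 2 × 4 × 8 = 64
  Manifold overheating: 8 × 8 × 8 = 512
  Gear tooth degraded: 9 × 3 × 2 = 54
  Sleeve reversed: 2 × 5 × 5 = 50
  Filter out of tolerance: 4 × 5 × 5 = 100
RPN > 49: Harness missing (144), Housing misalignment (64), Manifold overheating (512), Gear tooth degraded (54), Sleeve reversed (50), Filter out of tolerance (100).
Sum: 144 + 64 + 512 + 54 + 50 + 100 = 924.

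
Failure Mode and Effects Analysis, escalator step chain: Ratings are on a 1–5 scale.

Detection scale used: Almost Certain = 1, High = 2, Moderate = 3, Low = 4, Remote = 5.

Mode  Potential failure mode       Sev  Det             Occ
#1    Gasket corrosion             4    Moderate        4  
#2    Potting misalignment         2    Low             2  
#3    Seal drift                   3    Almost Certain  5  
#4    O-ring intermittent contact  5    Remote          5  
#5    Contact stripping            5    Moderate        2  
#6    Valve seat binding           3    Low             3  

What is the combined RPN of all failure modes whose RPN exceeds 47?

173

RPN = Severity × Occurrence × Detection:
  #1: 4 × 4 × 3 = 48
  #2: 2 × 2 × 4 = 16
  #3: 3 × 5 × 1 = 15
  #4: 5 × 5 × 5 = 125
  #5: 5 × 2 × 3 = 30
  #6: 3 × 3 × 4 = 36
RPN > 47: #1 (48), #4 (125).
Sum: 48 + 125 = 173.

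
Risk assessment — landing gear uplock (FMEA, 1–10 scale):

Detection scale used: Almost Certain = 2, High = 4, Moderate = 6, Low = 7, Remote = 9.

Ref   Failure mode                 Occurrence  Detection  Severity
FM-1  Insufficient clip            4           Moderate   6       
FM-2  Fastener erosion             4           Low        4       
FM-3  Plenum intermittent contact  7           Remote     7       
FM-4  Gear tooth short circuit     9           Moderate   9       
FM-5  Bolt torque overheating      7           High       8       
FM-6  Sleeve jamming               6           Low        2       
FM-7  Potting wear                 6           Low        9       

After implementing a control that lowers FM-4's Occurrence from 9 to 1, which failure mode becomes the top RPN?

RPN = Severity × Occurrence × Detection:
  FM-1: 6 × 4 × 6 = 144
  FM-2: 4 × 4 × 7 = 112
  FM-3: 7 × 7 × 9 = 441
  FM-4: 9 × 9 × 6 = 486
  FM-5: 8 × 7 × 4 = 224
  FM-6: 2 × 6 × 7 = 84
  FM-7: 9 × 6 × 7 = 378
After action: FM-4 → 9 × 1 × 6 = 54.
Revised RPNs: FM-3=441, FM-7=378, FM-5=224, FM-1=144, FM-2=112, FM-6=84, FM-4=54.
Highest is now FM-3 (441).

FM-3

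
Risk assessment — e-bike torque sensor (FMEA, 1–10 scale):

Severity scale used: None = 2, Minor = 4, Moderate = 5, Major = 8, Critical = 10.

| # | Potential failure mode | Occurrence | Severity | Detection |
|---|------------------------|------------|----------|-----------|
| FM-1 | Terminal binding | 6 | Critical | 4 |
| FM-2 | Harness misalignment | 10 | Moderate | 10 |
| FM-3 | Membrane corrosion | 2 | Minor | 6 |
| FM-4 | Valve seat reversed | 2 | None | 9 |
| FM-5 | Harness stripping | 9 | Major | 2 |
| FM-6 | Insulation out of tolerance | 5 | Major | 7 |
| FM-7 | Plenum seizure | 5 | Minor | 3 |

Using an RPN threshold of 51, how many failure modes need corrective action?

RPN = Severity × Occurrence × Detection:
  FM-1: 10 × 6 × 4 = 240
  FM-2: 5 × 10 × 10 = 500
  FM-3: 4 × 2 × 6 = 48
  FM-4: 2 × 2 × 9 = 36
  FM-5: 8 × 9 × 2 = 144
  FM-6: 8 × 5 × 7 = 280
  FM-7: 4 × 5 × 3 = 60
Modes with RPN ≥ 51: FM-1 (240), FM-2 (500), FM-5 (144), FM-6 (280), FM-7 (60) → 5.

5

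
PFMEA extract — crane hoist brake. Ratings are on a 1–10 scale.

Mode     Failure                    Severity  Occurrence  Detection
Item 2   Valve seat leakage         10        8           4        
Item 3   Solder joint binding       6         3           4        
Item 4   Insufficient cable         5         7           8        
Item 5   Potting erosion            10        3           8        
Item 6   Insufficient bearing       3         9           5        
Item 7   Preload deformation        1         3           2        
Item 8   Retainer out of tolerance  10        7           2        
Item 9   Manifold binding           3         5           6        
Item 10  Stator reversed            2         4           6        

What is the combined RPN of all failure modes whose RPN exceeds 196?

RPN = Severity × Occurrence × Detection:
  Item 2: 10 × 8 × 4 = 320
  Item 3: 6 × 3 × 4 = 72
  Item 4: 5 × 7 × 8 = 280
  Item 5: 10 × 3 × 8 = 240
  Item 6: 3 × 9 × 5 = 135
  Item 7: 1 × 3 × 2 = 6
  Item 8: 10 × 7 × 2 = 140
  Item 9: 3 × 5 × 6 = 90
  Item 10: 2 × 4 × 6 = 48
RPN > 196: Item 2 (320), Item 4 (280), Item 5 (240).
Sum: 320 + 280 + 240 = 840.

840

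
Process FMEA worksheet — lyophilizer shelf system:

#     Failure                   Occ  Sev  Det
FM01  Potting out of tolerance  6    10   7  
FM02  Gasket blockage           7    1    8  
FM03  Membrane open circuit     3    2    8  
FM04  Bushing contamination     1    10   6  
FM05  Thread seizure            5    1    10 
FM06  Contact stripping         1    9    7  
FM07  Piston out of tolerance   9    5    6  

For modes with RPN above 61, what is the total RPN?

753

RPN = Severity × Occurrence × Detection:
  FM01: 10 × 6 × 7 = 420
  FM02: 1 × 7 × 8 = 56
  FM03: 2 × 3 × 8 = 48
  FM04: 10 × 1 × 6 = 60
  FM05: 1 × 5 × 10 = 50
  FM06: 9 × 1 × 7 = 63
  FM07: 5 × 9 × 6 = 270
RPN > 61: FM01 (420), FM06 (63), FM07 (270).
Sum: 420 + 63 + 270 = 753.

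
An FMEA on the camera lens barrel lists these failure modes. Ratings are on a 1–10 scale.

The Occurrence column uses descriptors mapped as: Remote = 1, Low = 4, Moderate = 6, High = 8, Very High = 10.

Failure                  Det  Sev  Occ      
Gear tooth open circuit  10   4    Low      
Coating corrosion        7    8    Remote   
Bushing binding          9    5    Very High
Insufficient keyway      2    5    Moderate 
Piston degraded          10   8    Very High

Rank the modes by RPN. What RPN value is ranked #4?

RPN = Severity × Occurrence × Detection:
  Gear tooth open circuit: 4 × 4 × 10 = 160
  Coating corrosion: 8 × 1 × 7 = 56
  Bushing binding: 5 × 10 × 9 = 450
  Insufficient keyway: 5 × 6 × 2 = 60
  Piston degraded: 8 × 10 × 10 = 800
Sorted descending: 800, 450, 160, 60, 56.
The fourth-highest RPN is 60 (Insufficient keyway).

60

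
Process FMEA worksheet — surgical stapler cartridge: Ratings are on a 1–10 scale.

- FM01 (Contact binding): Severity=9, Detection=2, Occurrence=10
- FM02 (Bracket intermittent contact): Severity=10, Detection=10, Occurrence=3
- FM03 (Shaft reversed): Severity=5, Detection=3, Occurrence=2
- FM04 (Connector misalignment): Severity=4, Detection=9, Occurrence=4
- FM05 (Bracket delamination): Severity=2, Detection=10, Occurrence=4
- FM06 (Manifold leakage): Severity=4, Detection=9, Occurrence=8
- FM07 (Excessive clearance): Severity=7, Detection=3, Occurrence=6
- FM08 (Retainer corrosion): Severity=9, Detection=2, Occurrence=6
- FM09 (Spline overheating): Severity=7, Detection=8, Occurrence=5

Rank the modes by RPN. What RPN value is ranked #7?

108

RPN = Severity × Occurrence × Detection:
  FM01: 9 × 10 × 2 = 180
  FM02: 10 × 3 × 10 = 300
  FM03: 5 × 2 × 3 = 30
  FM04: 4 × 4 × 9 = 144
  FM05: 2 × 4 × 10 = 80
  FM06: 4 × 8 × 9 = 288
  FM07: 7 × 6 × 3 = 126
  FM08: 9 × 6 × 2 = 108
  FM09: 7 × 5 × 8 = 280
Sorted descending: 300, 288, 280, 180, 144, 126, 108, 80, 30.
The seventh-highest RPN is 108 (FM08).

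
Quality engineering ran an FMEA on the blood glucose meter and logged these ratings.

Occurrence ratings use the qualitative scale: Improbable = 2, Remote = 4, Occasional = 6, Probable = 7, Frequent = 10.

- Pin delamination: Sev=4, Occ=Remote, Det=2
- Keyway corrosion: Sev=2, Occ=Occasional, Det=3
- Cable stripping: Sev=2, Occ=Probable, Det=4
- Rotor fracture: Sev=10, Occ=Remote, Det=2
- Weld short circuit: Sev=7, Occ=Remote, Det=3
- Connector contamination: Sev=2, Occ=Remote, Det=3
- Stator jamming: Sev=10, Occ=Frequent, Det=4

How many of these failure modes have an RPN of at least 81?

RPN = Severity × Occurrence × Detection:
  Pin delamination: 4 × 4 × 2 = 32
  Keyway corrosion: 2 × 6 × 3 = 36
  Cable stripping: 2 × 7 × 4 = 56
  Rotor fracture: 10 × 4 × 2 = 80
  Weld short circuit: 7 × 4 × 3 = 84
  Connector contamination: 2 × 4 × 3 = 24
  Stator jamming: 10 × 10 × 4 = 400
Modes with RPN ≥ 81: Weld short circuit (84), Stator jamming (400) → 2.

2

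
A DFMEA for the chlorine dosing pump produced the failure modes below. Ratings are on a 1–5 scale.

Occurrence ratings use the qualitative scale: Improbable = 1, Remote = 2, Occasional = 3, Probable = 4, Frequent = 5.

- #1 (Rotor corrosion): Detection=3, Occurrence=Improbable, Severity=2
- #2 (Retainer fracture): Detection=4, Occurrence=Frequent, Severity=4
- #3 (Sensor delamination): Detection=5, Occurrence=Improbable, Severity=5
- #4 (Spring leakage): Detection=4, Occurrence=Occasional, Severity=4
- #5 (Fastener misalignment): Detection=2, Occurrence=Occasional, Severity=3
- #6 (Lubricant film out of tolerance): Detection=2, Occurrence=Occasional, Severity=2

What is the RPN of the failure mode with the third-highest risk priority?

RPN = Severity × Occurrence × Detection:
  #1: 2 × 1 × 3 = 6
  #2: 4 × 5 × 4 = 80
  #3: 5 × 1 × 5 = 25
  #4: 4 × 3 × 4 = 48
  #5: 3 × 3 × 2 = 18
  #6: 2 × 3 × 2 = 12
Sorted descending: 80, 48, 25, 18, 12, 6.
The third-highest RPN is 25 (#3).

25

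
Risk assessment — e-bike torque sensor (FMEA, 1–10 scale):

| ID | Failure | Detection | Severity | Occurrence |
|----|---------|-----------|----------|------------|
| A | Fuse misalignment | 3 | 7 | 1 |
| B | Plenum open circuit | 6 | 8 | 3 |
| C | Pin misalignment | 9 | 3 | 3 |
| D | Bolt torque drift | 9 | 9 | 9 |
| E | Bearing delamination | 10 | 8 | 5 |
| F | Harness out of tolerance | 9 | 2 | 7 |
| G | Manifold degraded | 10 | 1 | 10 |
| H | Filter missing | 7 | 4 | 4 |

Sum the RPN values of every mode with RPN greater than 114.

1399

RPN = Severity × Occurrence × Detection:
  A: 7 × 1 × 3 = 21
  B: 8 × 3 × 6 = 144
  C: 3 × 3 × 9 = 81
  D: 9 × 9 × 9 = 729
  E: 8 × 5 × 10 = 400
  F: 2 × 7 × 9 = 126
  G: 1 × 10 × 10 = 100
  H: 4 × 4 × 7 = 112
RPN > 114: B (144), D (729), E (400), F (126).
Sum: 144 + 729 + 400 + 126 = 1399.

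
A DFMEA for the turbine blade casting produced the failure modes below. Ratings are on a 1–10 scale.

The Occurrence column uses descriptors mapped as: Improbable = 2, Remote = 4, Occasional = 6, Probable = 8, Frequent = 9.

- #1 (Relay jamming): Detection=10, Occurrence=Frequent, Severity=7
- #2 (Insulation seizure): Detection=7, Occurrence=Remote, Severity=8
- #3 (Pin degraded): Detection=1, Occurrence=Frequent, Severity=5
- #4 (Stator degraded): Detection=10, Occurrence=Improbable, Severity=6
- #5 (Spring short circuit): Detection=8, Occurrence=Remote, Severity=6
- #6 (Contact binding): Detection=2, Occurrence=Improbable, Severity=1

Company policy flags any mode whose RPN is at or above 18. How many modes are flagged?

5

RPN = Severity × Occurrence × Detection:
  #1: 7 × 9 × 10 = 630
  #2: 8 × 4 × 7 = 224
  #3: 5 × 9 × 1 = 45
  #4: 6 × 2 × 10 = 120
  #5: 6 × 4 × 8 = 192
  #6: 1 × 2 × 2 = 4
Modes with RPN ≥ 18: #1 (630), #2 (224), #3 (45), #4 (120), #5 (192) → 5.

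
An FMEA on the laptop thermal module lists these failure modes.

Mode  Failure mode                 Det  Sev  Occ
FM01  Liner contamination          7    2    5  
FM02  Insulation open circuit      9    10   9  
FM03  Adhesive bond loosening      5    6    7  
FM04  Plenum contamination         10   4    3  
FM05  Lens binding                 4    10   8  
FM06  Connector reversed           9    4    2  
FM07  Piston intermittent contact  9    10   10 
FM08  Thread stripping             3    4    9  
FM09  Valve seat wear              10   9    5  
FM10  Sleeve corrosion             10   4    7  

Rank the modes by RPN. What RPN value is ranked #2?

810

RPN = Severity × Occurrence × Detection:
  FM01: 2 × 5 × 7 = 70
  FM02: 10 × 9 × 9 = 810
  FM03: 6 × 7 × 5 = 210
  FM04: 4 × 3 × 10 = 120
  FM05: 10 × 8 × 4 = 320
  FM06: 4 × 2 × 9 = 72
  FM07: 10 × 10 × 9 = 900
  FM08: 4 × 9 × 3 = 108
  FM09: 9 × 5 × 10 = 450
  FM10: 4 × 7 × 10 = 280
Sorted descending: 900, 810, 450, 320, 280, 210, 120, 108, 72, 70.
The second-highest RPN is 810 (FM02).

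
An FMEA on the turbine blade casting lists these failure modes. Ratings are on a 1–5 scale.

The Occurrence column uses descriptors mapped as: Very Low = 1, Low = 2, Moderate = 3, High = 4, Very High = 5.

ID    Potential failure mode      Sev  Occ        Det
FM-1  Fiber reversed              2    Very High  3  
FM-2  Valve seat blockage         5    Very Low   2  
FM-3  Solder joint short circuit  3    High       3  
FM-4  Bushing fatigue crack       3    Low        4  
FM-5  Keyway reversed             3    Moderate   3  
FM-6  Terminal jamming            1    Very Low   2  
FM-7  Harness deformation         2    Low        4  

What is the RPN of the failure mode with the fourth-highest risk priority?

24

RPN = Severity × Occurrence × Detection:
  FM-1: 2 × 5 × 3 = 30
  FM-2: 5 × 1 × 2 = 10
  FM-3: 3 × 4 × 3 = 36
  FM-4: 3 × 2 × 4 = 24
  FM-5: 3 × 3 × 3 = 27
  FM-6: 1 × 1 × 2 = 2
  FM-7: 2 × 2 × 4 = 16
Sorted descending: 36, 30, 27, 24, 16, 10, 2.
The fourth-highest RPN is 24 (FM-4).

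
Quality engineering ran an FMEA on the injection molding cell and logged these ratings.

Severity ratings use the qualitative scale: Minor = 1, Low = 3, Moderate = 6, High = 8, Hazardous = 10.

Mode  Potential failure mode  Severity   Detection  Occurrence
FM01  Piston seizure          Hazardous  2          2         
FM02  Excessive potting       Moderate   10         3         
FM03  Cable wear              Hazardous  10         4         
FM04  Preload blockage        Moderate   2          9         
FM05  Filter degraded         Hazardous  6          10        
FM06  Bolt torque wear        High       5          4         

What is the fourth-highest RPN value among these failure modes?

RPN = Severity × Occurrence × Detection:
  FM01: 10 × 2 × 2 = 40
  FM02: 6 × 3 × 10 = 180
  FM03: 10 × 4 × 10 = 400
  FM04: 6 × 9 × 2 = 108
  FM05: 10 × 10 × 6 = 600
  FM06: 8 × 4 × 5 = 160
Sorted descending: 600, 400, 180, 160, 108, 40.
The fourth-highest RPN is 160 (FM06).

160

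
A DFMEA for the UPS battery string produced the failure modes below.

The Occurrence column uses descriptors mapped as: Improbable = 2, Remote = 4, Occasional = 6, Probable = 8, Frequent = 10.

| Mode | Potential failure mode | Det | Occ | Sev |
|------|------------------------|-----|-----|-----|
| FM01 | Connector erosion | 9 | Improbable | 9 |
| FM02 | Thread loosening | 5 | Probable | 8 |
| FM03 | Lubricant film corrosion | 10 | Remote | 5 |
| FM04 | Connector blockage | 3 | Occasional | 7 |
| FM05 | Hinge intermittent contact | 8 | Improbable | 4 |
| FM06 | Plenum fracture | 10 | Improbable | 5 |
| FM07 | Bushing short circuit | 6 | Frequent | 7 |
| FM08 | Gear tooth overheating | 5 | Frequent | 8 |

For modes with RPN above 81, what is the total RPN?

1728

RPN = Severity × Occurrence × Detection:
  FM01: 9 × 2 × 9 = 162
  FM02: 8 × 8 × 5 = 320
  FM03: 5 × 4 × 10 = 200
  FM04: 7 × 6 × 3 = 126
  FM05: 4 × 2 × 8 = 64
  FM06: 5 × 2 × 10 = 100
  FM07: 7 × 10 × 6 = 420
  FM08: 8 × 10 × 5 = 400
RPN > 81: FM01 (162), FM02 (320), FM03 (200), FM04 (126), FM06 (100), FM07 (420), FM08 (400).
Sum: 162 + 320 + 200 + 126 + 100 + 420 + 400 = 1728.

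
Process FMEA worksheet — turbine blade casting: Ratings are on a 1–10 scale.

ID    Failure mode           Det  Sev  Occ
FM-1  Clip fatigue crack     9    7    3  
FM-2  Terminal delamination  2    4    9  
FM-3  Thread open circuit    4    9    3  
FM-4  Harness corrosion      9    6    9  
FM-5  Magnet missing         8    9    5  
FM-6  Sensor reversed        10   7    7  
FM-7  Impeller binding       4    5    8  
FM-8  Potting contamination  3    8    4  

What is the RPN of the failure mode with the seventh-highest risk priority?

RPN = Severity × Occurrence × Detection:
  FM-1: 7 × 3 × 9 = 189
  FM-2: 4 × 9 × 2 = 72
  FM-3: 9 × 3 × 4 = 108
  FM-4: 6 × 9 × 9 = 486
  FM-5: 9 × 5 × 8 = 360
  FM-6: 7 × 7 × 10 = 490
  FM-7: 5 × 8 × 4 = 160
  FM-8: 8 × 4 × 3 = 96
Sorted descending: 490, 486, 360, 189, 160, 108, 96, 72.
The seventh-highest RPN is 96 (FM-8).

96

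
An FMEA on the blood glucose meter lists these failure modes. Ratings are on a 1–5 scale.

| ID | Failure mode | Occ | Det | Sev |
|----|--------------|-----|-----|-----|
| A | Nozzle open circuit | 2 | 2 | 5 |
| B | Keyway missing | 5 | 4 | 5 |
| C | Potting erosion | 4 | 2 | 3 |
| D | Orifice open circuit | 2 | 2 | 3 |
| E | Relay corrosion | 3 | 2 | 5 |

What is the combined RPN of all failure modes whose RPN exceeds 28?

130

RPN = Severity × Occurrence × Detection:
  A: 5 × 2 × 2 = 20
  B: 5 × 5 × 4 = 100
  C: 3 × 4 × 2 = 24
  D: 3 × 2 × 2 = 12
  E: 5 × 3 × 2 = 30
RPN > 28: B (100), E (30).
Sum: 100 + 30 = 130.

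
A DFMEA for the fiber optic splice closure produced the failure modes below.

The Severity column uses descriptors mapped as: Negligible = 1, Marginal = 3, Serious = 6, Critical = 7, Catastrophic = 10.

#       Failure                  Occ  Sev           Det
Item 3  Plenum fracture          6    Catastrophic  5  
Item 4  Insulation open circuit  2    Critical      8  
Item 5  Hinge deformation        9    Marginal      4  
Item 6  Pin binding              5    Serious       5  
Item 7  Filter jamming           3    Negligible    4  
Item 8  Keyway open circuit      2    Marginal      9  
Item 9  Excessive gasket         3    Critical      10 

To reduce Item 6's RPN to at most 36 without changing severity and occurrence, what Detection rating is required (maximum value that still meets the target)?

Item 6: S=6, O=5, D=5 → current RPN = 150.
Fixed product = 30. Need 30 × D ≤ 36, so D ≤ 36/30 = 1.20.
Maximum integer Detection rating = 1 (gives RPN 30; D=2 would give 60 > 36).

1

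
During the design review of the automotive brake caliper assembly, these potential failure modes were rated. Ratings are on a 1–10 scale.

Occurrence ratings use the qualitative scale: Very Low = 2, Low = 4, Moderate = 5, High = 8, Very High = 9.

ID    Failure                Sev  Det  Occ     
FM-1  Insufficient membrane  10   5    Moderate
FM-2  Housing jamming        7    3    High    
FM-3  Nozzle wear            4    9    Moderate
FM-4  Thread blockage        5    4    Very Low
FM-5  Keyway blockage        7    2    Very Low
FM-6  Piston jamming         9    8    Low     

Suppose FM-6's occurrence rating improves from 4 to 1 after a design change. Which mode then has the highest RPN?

RPN = Severity × Occurrence × Detection:
  FM-1: 10 × 5 × 5 = 250
  FM-2: 7 × 8 × 3 = 168
  FM-3: 4 × 5 × 9 = 180
  FM-4: 5 × 2 × 4 = 40
  FM-5: 7 × 2 × 2 = 28
  FM-6: 9 × 4 × 8 = 288
After action: FM-6 → 9 × 1 × 8 = 72.
Revised RPNs: FM-1=250, FM-3=180, FM-2=168, FM-6=72, FM-4=40, FM-5=28.
Highest is now FM-1 (250).

FM-1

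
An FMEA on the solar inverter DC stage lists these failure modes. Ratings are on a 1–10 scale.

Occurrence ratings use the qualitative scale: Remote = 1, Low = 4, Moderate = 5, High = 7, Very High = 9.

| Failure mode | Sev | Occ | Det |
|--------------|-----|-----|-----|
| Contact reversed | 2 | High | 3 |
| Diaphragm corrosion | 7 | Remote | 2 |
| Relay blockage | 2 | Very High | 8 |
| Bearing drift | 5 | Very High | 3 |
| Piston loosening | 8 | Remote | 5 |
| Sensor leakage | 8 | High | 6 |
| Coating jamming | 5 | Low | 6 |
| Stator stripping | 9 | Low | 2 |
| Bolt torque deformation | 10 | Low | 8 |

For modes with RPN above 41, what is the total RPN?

RPN = Severity × Occurrence × Detection:
  Contact reversed: 2 × 7 × 3 = 42
  Diaphragm corrosion: 7 × 1 × 2 = 14
  Relay blockage: 2 × 9 × 8 = 144
  Bearing drift: 5 × 9 × 3 = 135
  Piston loosening: 8 × 1 × 5 = 40
  Sensor leakage: 8 × 7 × 6 = 336
  Coating jamming: 5 × 4 × 6 = 120
  Stator stripping: 9 × 4 × 2 = 72
  Bolt torque deformation: 10 × 4 × 8 = 320
RPN > 41: Contact reversed (42), Relay blockage (144), Bearing drift (135), Sensor leakage (336), Coating jamming (120), Stator stripping (72), Bolt torque deformation (320).
Sum: 42 + 144 + 135 + 336 + 120 + 72 + 320 = 1169.

1169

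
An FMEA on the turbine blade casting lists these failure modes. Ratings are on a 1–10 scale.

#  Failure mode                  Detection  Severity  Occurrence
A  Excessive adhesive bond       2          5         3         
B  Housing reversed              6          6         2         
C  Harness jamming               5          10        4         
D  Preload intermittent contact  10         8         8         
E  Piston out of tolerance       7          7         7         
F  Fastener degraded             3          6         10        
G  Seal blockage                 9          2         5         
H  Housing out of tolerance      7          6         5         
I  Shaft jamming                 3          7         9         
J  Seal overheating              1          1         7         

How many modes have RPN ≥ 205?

RPN = Severity × Occurrence × Detection:
  A: 5 × 3 × 2 = 30
  B: 6 × 2 × 6 = 72
  C: 10 × 4 × 5 = 200
  D: 8 × 8 × 10 = 640
  E: 7 × 7 × 7 = 343
  F: 6 × 10 × 3 = 180
  G: 2 × 5 × 9 = 90
  H: 6 × 5 × 7 = 210
  I: 7 × 9 × 3 = 189
  J: 1 × 7 × 1 = 7
Modes with RPN ≥ 205: D (640), E (343), H (210) → 3.

3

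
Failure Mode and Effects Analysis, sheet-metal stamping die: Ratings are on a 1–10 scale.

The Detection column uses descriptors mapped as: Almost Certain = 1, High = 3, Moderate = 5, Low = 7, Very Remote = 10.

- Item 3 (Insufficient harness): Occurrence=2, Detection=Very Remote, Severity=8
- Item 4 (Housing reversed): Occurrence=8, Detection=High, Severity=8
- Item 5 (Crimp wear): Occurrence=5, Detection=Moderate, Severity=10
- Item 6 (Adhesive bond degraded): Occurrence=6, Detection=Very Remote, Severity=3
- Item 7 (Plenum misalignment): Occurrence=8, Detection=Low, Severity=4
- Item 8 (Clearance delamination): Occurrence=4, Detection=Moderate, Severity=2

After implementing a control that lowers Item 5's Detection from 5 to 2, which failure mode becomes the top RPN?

Item 7

RPN = Severity × Occurrence × Detection:
  Item 3: 8 × 2 × 10 = 160
  Item 4: 8 × 8 × 3 = 192
  Item 5: 10 × 5 × 5 = 250
  Item 6: 3 × 6 × 10 = 180
  Item 7: 4 × 8 × 7 = 224
  Item 8: 2 × 4 × 5 = 40
After action: Item 5 → 10 × 5 × 2 = 100.
Revised RPNs: Item 7=224, Item 4=192, Item 6=180, Item 3=160, Item 5=100, Item 8=40.
Highest is now Item 7 (224).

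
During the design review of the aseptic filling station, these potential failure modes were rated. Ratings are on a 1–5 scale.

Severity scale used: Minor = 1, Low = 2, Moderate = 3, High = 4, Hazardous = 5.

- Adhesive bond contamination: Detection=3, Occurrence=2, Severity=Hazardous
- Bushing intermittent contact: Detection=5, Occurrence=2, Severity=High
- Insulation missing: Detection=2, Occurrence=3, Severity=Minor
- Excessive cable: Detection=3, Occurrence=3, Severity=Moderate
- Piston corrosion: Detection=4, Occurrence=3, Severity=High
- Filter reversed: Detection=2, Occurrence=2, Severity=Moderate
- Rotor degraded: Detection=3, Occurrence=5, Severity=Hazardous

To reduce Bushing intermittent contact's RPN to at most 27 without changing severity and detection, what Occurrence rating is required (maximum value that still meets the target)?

1

Bushing intermittent contact: S=4, O=2, D=5 → current RPN = 40.
Fixed product = 20. Need 20 × O ≤ 27, so O ≤ 27/20 = 1.35.
Maximum integer Occurrence rating = 1 (gives RPN 20; O=2 would give 40 > 27).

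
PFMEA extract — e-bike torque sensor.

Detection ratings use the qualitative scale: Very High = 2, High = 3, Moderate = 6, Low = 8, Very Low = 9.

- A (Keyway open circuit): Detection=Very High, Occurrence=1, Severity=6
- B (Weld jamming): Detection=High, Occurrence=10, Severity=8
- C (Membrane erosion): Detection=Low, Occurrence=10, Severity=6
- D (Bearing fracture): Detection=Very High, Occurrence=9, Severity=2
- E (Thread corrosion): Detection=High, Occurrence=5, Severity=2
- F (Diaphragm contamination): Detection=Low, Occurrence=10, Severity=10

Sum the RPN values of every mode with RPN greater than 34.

1556

RPN = Severity × Occurrence × Detection:
  A: 6 × 1 × 2 = 12
  B: 8 × 10 × 3 = 240
  C: 6 × 10 × 8 = 480
  D: 2 × 9 × 2 = 36
  E: 2 × 5 × 3 = 30
  F: 10 × 10 × 8 = 800
RPN > 34: B (240), C (480), D (36), F (800).
Sum: 240 + 480 + 36 + 800 = 1556.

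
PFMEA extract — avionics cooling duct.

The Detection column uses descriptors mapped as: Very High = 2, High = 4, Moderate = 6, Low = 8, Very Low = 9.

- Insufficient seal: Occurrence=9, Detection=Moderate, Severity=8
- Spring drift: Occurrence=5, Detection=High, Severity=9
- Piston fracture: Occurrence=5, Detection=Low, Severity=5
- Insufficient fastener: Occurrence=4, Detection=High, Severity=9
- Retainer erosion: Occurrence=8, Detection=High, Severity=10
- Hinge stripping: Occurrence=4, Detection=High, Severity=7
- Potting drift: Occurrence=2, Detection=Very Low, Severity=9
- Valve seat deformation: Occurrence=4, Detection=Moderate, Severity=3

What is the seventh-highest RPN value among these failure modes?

112

RPN = Severity × Occurrence × Detection:
  Insufficient seal: 8 × 9 × 6 = 432
  Spring drift: 9 × 5 × 4 = 180
  Piston fracture: 5 × 5 × 8 = 200
  Insufficient fastener: 9 × 4 × 4 = 144
  Retainer erosion: 10 × 8 × 4 = 320
  Hinge stripping: 7 × 4 × 4 = 112
  Potting drift: 9 × 2 × 9 = 162
  Valve seat deformation: 3 × 4 × 6 = 72
Sorted descending: 432, 320, 200, 180, 162, 144, 112, 72.
The seventh-highest RPN is 112 (Hinge stripping).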